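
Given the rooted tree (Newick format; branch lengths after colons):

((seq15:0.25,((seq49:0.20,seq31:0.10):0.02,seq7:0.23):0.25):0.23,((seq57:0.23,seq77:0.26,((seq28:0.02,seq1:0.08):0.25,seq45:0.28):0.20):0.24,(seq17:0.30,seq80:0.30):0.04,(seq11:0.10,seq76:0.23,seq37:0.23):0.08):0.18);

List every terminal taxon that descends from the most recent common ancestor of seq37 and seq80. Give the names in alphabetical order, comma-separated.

seq1, seq11, seq17, seq28, seq37, seq45, seq57, seq76, seq77, seq80

Tracing seq37: it sits inside (seq11,seq76,seq37).
Tracing seq80: it sits inside (seq17,seq80).
The smallest clade enclosing both is ((seq57,seq77,((seq28,seq1),seq45)),(seq17,seq80),(seq11,seq76,seq37)); the answer is its 10 terminal taxa in alphabetical order.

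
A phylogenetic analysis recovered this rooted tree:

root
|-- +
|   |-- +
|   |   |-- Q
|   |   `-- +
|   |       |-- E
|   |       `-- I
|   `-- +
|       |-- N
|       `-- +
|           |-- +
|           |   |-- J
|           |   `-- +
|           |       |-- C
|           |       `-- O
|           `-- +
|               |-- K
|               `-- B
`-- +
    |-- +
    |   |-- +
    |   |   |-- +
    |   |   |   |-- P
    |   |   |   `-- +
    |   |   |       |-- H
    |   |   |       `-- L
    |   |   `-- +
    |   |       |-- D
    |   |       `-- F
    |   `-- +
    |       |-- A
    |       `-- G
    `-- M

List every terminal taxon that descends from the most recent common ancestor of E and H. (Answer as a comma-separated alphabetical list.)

A, B, C, D, E, F, G, H, I, J, K, L, M, N, O, P, Q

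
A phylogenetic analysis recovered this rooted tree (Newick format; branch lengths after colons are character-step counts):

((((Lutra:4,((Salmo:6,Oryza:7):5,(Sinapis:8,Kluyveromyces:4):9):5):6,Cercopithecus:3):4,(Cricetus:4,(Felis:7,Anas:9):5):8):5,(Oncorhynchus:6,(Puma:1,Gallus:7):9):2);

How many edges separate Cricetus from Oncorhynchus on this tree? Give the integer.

5

The MRCA of Cricetus and Oncorhynchus is the root of the tree.
From Cricetus up to that node: 3 branches. From Oncorhynchus up to the same node: 2 branches. Total: 3 + 2 = 5.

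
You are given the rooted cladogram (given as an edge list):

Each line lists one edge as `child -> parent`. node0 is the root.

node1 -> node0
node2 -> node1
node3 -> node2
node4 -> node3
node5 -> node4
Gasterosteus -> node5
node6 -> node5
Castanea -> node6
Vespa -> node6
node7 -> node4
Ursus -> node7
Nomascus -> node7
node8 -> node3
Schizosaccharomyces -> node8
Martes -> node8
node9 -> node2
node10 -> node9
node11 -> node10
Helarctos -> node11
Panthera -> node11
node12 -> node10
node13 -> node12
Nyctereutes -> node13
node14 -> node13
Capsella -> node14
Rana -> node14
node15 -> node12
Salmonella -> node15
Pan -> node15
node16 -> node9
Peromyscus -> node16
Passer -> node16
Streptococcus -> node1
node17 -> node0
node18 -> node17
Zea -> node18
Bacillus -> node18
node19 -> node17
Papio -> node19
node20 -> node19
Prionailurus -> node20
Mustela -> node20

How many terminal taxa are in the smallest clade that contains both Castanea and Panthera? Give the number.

16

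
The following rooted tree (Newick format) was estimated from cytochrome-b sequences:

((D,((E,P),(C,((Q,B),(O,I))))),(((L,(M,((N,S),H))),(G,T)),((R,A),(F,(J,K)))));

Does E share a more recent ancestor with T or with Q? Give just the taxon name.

Q

The MRCA of E and Q subtends ((E,P),(C,((Q,B),(O,I)))) (7 taxa).
The MRCA of E and T is the root, subtending the entire tree (20 taxa).
The first is nested inside the second, so E shares a more recent common ancestor with Q.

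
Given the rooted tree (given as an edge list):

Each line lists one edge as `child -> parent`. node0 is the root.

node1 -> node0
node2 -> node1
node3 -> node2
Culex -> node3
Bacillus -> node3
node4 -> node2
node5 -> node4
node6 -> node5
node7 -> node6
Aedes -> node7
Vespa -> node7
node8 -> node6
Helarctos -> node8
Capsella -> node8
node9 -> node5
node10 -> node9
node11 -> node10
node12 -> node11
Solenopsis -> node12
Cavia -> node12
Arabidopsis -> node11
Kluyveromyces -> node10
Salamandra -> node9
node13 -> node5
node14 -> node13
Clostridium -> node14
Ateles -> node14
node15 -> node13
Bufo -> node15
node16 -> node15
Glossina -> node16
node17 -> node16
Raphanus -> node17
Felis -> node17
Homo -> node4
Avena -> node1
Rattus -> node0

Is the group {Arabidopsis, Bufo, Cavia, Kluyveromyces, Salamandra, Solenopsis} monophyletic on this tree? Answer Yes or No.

No

The MRCA of the listed taxa subtends (((Aedes,Vespa),(Helarctos,Capsella)),((((Solenopsis,Cavia),Arabidopsis),Kluyveromyces),Salamandra),((Clostridium,Ateles),(Bufo,(Glossina,(Raphanus,Felis))))).
That clade also contains Aedes, Ateles, Capsella, Clostridium, Felis, Glossina, Helarctos, Raphanus, Vespa, which are not in the proposed group, so the group is not monophyletic.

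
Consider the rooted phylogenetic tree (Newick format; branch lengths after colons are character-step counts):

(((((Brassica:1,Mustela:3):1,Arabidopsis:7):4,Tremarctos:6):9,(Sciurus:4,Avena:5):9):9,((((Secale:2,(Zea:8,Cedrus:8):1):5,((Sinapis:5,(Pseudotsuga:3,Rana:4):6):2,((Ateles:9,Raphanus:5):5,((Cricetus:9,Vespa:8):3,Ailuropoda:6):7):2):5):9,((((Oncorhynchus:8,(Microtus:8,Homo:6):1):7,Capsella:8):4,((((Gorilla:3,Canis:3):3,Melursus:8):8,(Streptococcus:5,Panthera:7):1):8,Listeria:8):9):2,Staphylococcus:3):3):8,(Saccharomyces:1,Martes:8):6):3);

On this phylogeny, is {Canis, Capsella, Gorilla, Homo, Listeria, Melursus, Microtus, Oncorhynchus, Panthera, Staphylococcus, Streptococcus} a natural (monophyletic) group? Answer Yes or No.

Yes

The most recent common ancestor of these taxa subtends ((((Oncorhynchus,(Microtus,Homo)),Capsella),((((Gorilla,Canis),Melursus),(Streptococcus,Panthera)),Listeria)),Staphylococcus).
That clade has exactly 11 tips — every listed taxon and nothing else — so the group is monophyletic.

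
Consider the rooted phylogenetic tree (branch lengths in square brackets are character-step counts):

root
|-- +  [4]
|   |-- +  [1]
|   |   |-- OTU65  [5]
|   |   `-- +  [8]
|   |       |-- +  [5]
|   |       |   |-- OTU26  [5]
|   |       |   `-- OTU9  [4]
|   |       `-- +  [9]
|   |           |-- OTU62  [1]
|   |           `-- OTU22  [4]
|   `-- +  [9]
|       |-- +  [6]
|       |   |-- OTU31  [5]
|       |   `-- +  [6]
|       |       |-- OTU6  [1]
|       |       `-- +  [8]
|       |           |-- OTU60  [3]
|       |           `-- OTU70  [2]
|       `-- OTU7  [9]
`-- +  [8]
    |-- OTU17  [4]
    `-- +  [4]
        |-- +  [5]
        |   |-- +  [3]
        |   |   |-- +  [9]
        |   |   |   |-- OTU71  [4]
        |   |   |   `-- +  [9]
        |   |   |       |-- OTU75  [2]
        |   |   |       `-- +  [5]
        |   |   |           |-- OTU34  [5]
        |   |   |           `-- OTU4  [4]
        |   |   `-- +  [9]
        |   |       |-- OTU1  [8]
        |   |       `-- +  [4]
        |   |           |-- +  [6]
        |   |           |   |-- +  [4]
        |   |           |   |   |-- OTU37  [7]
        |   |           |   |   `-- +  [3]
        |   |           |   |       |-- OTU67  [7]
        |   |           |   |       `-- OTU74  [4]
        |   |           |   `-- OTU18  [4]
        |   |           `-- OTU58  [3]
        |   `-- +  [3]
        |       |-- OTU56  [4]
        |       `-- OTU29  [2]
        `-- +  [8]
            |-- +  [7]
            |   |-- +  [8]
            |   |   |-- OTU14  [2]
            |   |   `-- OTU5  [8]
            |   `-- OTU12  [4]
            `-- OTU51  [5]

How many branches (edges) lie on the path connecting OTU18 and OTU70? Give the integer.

The MRCA of OTU18 and OTU70 is the root of the tree.
From OTU18 up to that node: 8 branches. From OTU70 up to the same node: 6 branches. Total: 8 + 6 = 14.

14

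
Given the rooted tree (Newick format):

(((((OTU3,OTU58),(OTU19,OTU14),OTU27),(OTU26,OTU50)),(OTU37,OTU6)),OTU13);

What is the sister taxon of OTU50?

OTU26

OTU50 attaches to the tree at the node subtending (OTU26,OTU50).
The other lineage descending from that same node — the sister group — is the single tip OTU26.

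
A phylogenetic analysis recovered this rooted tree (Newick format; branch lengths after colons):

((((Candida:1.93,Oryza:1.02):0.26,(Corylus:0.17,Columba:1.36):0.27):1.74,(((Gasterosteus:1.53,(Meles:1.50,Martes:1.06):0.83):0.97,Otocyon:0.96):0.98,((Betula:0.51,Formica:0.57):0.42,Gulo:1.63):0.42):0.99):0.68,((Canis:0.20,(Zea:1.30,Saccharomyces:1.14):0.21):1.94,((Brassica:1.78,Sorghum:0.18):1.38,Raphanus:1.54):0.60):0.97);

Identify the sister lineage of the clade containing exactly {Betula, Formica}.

Gulo

The clade containing exactly {Betula, Formica} attaches to the tree at the node subtending ((Betula,Formica),Gulo).
The other lineage descending from that same node — the sister group — is the single tip Gulo.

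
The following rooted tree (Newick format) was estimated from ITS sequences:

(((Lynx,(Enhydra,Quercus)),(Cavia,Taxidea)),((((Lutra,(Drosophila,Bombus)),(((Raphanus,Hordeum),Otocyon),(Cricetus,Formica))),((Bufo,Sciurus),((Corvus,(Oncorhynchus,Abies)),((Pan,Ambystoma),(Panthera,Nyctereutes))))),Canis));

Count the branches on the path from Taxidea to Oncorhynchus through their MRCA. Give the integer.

10

The MRCA of Taxidea and Oncorhynchus is the root of the tree.
From Taxidea up to that node: 3 branches. From Oncorhynchus up to the same node: 7 branches. Total: 3 + 7 = 10.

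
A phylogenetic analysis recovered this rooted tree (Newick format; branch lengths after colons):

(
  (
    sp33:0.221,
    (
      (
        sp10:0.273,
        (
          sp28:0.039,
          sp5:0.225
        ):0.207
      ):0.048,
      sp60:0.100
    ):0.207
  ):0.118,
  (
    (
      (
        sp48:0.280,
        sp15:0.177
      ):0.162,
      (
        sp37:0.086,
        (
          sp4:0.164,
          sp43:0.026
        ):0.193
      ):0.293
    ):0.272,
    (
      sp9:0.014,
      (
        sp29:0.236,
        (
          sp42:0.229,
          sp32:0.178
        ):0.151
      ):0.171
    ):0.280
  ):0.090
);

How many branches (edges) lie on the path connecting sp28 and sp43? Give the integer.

10

The MRCA of sp28 and sp43 is the root of the tree.
From sp28 up to that node: 5 branches. From sp43 up to the same node: 5 branches. Total: 5 + 5 = 10.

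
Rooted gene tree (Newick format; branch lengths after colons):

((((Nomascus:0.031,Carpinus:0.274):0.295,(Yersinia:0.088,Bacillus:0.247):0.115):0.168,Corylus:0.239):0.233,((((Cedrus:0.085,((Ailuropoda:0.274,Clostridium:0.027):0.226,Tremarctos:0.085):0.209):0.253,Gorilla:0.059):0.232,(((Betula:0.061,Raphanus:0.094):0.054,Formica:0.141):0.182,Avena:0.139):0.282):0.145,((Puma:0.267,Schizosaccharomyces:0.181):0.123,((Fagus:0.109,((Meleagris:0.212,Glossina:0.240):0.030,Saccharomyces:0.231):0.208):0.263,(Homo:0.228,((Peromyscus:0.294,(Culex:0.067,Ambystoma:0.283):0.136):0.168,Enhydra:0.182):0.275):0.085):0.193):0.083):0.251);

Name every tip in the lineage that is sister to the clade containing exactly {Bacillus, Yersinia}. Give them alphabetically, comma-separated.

The clade containing exactly {Bacillus, Yersinia} attaches to the tree at the node subtending ((Nomascus,Carpinus),(Yersinia,Bacillus)).
The other lineage descending from that same node — the sister group — is (Nomascus,Carpinus); its 2 tips in alphabetical order are the answer.

Carpinus, Nomascus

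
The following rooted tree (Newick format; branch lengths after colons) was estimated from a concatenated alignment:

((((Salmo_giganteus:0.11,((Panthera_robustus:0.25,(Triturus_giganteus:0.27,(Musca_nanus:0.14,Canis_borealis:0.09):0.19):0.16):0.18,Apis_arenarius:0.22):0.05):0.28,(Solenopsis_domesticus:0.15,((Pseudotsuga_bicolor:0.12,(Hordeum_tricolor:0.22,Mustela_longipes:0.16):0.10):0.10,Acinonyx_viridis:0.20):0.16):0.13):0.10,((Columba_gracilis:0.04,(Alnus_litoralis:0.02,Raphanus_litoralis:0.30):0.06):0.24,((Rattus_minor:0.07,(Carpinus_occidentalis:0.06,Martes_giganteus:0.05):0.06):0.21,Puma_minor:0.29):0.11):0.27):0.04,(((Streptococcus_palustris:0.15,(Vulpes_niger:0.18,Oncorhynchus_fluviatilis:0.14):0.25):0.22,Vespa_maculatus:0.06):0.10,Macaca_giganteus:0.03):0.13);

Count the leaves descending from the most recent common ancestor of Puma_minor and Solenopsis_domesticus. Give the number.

The MRCA of Puma_minor and Solenopsis_domesticus is the node subtending (((Salmo_giganteus,((Panthera_robustus,(Triturus_giganteus,(Musca_nanus,Canis_borealis))),Apis_arenarius)),(Solenopsis_domesticus,((Pseudotsuga_bicolor,(Hordeum_tricolor,Mustela_longipes)),Acinonyx_viridis))),((Columba_gracilis,(Alnus_litoralis,Raphanus_litoralis)),((Rattus_minor,(Carpinus_occidentalis,Martes_giganteus)),Puma_minor))).
That clade contains 18 terminal taxa: Acinonyx_viridis, Alnus_litoralis, Apis_arenarius, Canis_borealis, Carpinus_occidentalis, Columba_gracilis, Hordeum_tricolor, Martes_giganteus, Musca_nanus, Mustela_longipes, Panthera_robustus, Pseudotsuga_bicolor, Puma_minor, Raphanus_litoralis, Rattus_minor, Salmo_giganteus, Solenopsis_domesticus, Triturus_giganteus.

18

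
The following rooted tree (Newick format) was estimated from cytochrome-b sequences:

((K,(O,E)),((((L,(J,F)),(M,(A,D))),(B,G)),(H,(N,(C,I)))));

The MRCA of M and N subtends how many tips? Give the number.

The MRCA of M and N is the node subtending ((((L,(J,F)),(M,(A,D))),(B,G)),(H,(N,(C,I)))).
That clade contains 12 terminal taxa: A, B, C, D, F, G, H, I, J, L, M, N.

12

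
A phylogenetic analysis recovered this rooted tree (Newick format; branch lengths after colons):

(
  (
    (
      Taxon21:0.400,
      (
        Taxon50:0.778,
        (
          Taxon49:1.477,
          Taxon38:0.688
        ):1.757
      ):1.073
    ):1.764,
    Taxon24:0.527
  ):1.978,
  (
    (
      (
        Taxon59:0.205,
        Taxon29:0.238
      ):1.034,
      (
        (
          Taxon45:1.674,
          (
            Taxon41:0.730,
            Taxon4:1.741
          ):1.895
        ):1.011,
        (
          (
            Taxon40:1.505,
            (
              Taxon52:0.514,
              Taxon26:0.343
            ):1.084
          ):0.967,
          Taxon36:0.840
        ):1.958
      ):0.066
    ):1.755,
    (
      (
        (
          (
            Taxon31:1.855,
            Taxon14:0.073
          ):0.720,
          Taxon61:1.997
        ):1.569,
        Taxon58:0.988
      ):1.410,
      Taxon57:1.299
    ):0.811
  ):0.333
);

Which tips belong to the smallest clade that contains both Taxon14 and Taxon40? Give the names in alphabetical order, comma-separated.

Taxon14, Taxon26, Taxon29, Taxon31, Taxon36, Taxon4, Taxon40, Taxon41, Taxon45, Taxon52, Taxon57, Taxon58, Taxon59, Taxon61

Tracing Taxon14: it sits inside (Taxon31,Taxon14).
Tracing Taxon40: it sits inside (Taxon40,(Taxon52,Taxon26)).
The smallest clade enclosing both is (((Taxon59,Taxon29),((Taxon45,(Taxon41,Taxon4)),((Taxon40,(Taxon52,Taxon26)),Taxon36))),((((Taxon31,Taxon14),Taxon61),Taxon58),Taxon57)); the answer is its 14 terminal taxa in alphabetical order.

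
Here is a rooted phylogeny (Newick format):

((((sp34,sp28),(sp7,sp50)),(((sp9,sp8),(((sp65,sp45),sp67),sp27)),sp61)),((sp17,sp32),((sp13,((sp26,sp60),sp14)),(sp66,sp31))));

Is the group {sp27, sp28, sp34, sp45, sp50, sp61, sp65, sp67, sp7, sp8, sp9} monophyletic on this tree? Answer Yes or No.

The most recent common ancestor of these taxa subtends (((sp34,sp28),(sp7,sp50)),(((sp9,sp8),(((sp65,sp45),sp67),sp27)),sp61)).
That clade has exactly 11 tips — every listed taxon and nothing else — so the group is monophyletic.

Yes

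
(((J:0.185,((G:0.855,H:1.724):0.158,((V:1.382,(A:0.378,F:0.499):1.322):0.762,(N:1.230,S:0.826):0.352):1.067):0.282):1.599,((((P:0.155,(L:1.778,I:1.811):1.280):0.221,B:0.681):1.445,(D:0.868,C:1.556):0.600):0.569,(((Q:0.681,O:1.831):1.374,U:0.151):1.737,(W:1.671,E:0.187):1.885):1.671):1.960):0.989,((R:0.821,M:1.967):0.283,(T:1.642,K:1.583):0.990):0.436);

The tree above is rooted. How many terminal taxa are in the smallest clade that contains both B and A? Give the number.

19

The MRCA of B and A is the node subtending ((J,((G,H),((V,(A,F)),(N,S)))),((((P,(L,I)),B),(D,C)),(((Q,O),U),(W,E)))).
That clade contains 19 terminal taxa: A, B, C, D, E, F, G, H, I, J, L, N, O, P, Q, S, U, V, W.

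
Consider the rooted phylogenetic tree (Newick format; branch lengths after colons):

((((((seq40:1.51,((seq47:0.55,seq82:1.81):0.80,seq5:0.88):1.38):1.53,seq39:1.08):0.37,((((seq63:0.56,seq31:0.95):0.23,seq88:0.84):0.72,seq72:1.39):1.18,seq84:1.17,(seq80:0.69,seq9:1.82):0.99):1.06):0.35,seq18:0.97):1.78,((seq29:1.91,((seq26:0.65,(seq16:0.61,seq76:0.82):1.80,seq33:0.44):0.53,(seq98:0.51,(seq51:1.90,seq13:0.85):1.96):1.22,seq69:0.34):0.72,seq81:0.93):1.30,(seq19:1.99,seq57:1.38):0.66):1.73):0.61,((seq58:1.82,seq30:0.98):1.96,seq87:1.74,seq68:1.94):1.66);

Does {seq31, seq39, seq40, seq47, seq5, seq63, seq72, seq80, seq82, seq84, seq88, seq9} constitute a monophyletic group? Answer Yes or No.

Yes

The most recent common ancestor of these taxa subtends (((seq40,((seq47,seq82),seq5)),seq39),((((seq63,seq31),seq88),seq72),seq84,(seq80,seq9))).
That clade has exactly 12 tips — every listed taxon and nothing else — so the group is monophyletic.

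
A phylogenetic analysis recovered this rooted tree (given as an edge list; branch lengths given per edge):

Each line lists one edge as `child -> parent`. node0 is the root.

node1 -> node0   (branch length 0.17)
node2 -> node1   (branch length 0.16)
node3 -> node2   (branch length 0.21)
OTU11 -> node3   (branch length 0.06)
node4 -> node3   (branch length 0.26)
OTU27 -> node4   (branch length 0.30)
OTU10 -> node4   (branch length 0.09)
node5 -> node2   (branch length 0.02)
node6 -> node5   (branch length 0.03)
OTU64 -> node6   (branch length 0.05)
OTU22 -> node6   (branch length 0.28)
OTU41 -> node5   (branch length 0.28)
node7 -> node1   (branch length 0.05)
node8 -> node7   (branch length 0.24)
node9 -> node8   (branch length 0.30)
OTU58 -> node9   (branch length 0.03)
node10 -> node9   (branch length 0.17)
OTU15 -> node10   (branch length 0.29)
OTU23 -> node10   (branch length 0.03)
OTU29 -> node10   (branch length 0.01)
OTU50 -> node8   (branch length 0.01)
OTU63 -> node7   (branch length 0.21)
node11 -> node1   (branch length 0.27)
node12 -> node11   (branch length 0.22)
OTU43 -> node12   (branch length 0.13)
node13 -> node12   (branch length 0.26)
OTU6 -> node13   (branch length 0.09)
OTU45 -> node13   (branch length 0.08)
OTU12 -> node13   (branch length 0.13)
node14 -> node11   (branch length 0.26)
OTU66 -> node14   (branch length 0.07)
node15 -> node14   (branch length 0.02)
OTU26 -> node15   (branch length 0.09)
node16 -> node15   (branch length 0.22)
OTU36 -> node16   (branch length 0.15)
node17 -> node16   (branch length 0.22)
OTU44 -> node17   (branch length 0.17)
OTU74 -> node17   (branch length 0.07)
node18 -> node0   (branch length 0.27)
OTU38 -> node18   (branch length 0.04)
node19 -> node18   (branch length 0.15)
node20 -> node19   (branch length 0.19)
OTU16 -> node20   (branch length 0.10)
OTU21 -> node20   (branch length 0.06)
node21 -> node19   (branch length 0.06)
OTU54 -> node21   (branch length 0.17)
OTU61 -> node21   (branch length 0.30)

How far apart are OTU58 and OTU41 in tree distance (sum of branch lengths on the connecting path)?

1.08

The path runs OTU58 → … → MRCA → … → OTU41; the MRCA is the node subtending (((OTU11,(OTU27,OTU10)),((OTU64,OTU22),OTU41)),(((OTU58,(OTU15,OTU23,OTU29)),OTU50),OTU63),((OTU43,(OTU6,OTU45,OTU12)),(OTU66,(OTU26,(OTU36,(OTU44,OTU74)))))).
Branch lengths along that path: 0.03 + 0.30 + 0.24 + 0.05 + 0.16 + 0.02 + 0.28 = 1.08.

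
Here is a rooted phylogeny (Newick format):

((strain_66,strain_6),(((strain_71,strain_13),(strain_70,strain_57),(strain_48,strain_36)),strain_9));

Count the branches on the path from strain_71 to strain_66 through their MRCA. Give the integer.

The MRCA of strain_71 and strain_66 is the root of the tree.
From strain_71 up to that node: 4 branches. From strain_66 up to the same node: 2 branches. Total: 4 + 2 = 6.

6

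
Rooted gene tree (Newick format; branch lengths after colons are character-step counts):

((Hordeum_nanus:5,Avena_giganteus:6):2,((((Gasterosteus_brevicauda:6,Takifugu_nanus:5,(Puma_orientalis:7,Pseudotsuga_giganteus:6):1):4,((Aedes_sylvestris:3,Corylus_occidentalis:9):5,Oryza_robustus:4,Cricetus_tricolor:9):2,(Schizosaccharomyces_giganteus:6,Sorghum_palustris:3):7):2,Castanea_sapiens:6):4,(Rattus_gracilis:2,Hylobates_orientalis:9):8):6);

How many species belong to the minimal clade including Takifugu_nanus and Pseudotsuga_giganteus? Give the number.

4

The MRCA of Takifugu_nanus and Pseudotsuga_giganteus is the node subtending (Gasterosteus_brevicauda,Takifugu_nanus,(Puma_orientalis,Pseudotsuga_giganteus)).
That clade contains 4 terminal taxa: Gasterosteus_brevicauda, Pseudotsuga_giganteus, Puma_orientalis, Takifugu_nanus.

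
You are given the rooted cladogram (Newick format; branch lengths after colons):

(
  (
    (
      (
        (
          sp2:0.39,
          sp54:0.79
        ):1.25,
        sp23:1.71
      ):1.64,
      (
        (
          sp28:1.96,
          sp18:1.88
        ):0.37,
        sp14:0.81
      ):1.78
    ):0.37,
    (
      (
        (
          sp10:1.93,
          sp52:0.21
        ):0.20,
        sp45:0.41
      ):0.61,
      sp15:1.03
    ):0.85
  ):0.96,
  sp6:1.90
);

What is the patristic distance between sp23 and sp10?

7.31

The path runs sp23 → … → MRCA → … → sp10; the MRCA is the node subtending ((((sp2,sp54),sp23),((sp28,sp18),sp14)),(((sp10,sp52),sp45),sp15)).
Branch lengths along that path: 1.71 + 1.64 + 0.37 + 0.85 + 0.61 + 0.20 + 1.93 = 7.31.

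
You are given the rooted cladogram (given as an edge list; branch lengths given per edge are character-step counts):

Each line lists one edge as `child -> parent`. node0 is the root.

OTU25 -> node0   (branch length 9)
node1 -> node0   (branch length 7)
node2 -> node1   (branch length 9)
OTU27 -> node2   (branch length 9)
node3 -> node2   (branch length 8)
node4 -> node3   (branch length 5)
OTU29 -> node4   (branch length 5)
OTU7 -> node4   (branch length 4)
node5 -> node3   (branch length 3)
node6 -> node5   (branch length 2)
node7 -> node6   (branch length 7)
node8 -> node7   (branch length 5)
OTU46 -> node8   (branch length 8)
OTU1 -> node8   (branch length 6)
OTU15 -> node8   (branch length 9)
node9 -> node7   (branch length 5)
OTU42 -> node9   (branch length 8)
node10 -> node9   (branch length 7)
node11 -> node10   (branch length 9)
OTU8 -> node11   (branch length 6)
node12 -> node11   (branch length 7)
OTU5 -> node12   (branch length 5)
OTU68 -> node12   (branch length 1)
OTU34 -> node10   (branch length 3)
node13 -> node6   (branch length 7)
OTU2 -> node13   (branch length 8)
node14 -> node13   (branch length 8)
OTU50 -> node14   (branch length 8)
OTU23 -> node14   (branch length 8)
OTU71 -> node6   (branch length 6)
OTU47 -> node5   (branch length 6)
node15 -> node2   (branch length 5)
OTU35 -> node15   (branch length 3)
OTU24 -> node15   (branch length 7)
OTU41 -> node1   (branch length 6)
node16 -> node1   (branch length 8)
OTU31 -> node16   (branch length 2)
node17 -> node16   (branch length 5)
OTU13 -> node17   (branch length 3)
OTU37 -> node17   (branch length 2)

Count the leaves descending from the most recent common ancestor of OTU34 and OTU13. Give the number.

22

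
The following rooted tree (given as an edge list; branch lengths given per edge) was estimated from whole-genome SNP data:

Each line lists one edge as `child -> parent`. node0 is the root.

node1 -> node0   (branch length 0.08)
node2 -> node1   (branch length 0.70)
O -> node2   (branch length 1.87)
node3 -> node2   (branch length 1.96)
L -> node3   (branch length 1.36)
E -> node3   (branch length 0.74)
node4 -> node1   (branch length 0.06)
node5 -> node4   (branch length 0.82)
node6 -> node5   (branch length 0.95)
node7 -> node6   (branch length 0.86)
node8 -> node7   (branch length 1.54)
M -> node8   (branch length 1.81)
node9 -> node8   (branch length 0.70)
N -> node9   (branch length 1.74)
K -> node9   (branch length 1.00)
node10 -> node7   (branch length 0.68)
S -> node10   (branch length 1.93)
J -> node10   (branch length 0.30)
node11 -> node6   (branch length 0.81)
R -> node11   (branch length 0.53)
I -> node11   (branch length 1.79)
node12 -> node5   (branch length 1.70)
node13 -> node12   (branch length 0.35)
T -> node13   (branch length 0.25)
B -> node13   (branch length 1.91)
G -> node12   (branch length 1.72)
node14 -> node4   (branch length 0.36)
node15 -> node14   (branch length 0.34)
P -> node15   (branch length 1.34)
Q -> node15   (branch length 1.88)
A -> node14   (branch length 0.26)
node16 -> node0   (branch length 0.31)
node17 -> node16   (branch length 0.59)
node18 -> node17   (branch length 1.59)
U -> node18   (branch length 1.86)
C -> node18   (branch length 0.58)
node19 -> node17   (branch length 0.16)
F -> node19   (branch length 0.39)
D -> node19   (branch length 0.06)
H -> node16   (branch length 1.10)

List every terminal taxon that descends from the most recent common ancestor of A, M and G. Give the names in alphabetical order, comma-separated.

A, B, G, I, J, K, M, N, P, Q, R, S, T

Tracing A: it sits inside ((P,Q),A).
Tracing M: it sits inside (M,(N,K)).
Tracing G: it sits inside ((T,B),G).
The smallest clade enclosing all 3 is (((((M,(N,K)),(S,J)),(R,I)),((T,B),G)),((P,Q),A)); the answer is its 13 terminal taxa in alphabetical order.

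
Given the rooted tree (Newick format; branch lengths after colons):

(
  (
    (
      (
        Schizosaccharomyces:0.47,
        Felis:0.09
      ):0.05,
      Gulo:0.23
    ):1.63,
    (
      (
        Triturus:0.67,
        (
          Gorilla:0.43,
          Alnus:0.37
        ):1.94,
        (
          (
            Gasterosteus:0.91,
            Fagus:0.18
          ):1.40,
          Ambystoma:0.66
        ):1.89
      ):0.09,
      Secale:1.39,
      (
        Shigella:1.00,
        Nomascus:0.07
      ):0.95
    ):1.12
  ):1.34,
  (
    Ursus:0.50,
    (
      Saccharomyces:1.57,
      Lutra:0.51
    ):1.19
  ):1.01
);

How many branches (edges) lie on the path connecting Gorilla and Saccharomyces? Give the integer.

The MRCA of Gorilla and Saccharomyces is the root of the tree.
From Gorilla up to that node: 5 branches. From Saccharomyces up to the same node: 3 branches. Total: 5 + 3 = 8.

8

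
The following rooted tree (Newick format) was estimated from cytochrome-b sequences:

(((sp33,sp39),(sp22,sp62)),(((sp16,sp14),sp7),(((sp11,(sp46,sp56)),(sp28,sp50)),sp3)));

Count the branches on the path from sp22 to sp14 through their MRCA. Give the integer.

7

The MRCA of sp22 and sp14 is the root of the tree.
From sp22 up to that node: 3 branches. From sp14 up to the same node: 4 branches. Total: 3 + 4 = 7.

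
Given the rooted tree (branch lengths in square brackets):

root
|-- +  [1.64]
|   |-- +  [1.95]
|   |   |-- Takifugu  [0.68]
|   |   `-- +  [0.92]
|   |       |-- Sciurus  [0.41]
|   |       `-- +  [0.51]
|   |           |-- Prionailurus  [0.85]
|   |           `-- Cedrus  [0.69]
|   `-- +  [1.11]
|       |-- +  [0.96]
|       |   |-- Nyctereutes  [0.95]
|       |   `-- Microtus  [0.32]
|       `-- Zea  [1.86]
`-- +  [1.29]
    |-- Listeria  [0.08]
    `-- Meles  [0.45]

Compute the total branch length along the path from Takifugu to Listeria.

5.64

The path runs Takifugu → … → MRCA → … → Listeria; the MRCA is the root of the tree.
Branch lengths along that path: 0.68 + 1.95 + 1.64 + 1.29 + 0.08 = 5.64.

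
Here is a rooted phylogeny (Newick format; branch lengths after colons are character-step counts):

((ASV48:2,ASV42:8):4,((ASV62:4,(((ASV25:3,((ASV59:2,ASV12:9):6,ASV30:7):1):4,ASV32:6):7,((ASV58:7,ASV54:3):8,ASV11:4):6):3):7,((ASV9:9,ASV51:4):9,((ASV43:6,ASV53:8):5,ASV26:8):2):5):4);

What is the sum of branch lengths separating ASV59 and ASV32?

The path runs ASV59 → … → MRCA → … → ASV32; the MRCA is the node subtending ((ASV25,((ASV59,ASV12),ASV30)),ASV32).
Branch lengths along that path: 2 + 6 + 1 + 4 + 6 = 19.

19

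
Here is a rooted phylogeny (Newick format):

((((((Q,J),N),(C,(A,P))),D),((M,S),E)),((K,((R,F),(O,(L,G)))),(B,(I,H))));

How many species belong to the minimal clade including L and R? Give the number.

5

The MRCA of L and R is the node subtending ((R,F),(O,(L,G))).
That clade contains 5 terminal taxa: F, G, L, O, R.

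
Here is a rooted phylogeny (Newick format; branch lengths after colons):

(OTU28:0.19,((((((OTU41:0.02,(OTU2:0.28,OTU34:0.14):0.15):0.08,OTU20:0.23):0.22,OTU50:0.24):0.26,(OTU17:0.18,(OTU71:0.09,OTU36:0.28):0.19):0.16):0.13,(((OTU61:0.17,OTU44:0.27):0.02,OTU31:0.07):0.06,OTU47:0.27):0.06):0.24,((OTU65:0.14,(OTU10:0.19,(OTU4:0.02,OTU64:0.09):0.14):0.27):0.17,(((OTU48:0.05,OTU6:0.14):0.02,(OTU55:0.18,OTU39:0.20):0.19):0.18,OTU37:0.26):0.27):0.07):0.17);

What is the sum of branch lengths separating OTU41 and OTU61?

The path runs OTU41 → … → MRCA → … → OTU61; the MRCA is the node subtending (((((OTU41,(OTU2,OTU34)),OTU20),OTU50),(OTU17,(OTU71,OTU36))),(((OTU61,OTU44),OTU31),OTU47)).
Branch lengths along that path: 0.02 + 0.08 + 0.22 + 0.26 + 0.13 + 0.06 + 0.06 + 0.02 + 0.17 = 1.02.

1.02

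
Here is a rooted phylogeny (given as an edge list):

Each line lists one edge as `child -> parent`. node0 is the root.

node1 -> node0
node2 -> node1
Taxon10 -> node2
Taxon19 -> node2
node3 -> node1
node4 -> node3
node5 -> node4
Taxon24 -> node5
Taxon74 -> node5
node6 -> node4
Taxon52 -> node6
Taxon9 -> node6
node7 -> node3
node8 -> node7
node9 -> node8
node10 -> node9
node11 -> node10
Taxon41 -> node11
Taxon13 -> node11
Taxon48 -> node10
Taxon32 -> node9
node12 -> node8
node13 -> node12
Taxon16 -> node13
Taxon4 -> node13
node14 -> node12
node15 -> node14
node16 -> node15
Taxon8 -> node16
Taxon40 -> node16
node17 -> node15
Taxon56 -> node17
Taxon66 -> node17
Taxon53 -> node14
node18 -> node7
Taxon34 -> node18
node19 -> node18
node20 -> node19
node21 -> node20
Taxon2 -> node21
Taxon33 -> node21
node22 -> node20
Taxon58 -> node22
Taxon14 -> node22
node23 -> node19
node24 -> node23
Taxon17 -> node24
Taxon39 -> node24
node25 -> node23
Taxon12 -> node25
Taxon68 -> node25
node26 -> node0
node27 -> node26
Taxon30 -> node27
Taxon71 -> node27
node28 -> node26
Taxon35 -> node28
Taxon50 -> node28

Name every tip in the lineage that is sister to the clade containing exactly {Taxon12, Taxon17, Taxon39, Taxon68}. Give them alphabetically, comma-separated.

The clade containing exactly {Taxon12, Taxon17, Taxon39, Taxon68} attaches to the tree at the node subtending (((Taxon2,Taxon33),(Taxon58,Taxon14)),((Taxon17,Taxon39),(Taxon12,Taxon68))).
The other lineage descending from that same node — the sister group — is ((Taxon2,Taxon33),(Taxon58,Taxon14)); its 4 tips in alphabetical order are the answer.

Taxon14, Taxon2, Taxon33, Taxon58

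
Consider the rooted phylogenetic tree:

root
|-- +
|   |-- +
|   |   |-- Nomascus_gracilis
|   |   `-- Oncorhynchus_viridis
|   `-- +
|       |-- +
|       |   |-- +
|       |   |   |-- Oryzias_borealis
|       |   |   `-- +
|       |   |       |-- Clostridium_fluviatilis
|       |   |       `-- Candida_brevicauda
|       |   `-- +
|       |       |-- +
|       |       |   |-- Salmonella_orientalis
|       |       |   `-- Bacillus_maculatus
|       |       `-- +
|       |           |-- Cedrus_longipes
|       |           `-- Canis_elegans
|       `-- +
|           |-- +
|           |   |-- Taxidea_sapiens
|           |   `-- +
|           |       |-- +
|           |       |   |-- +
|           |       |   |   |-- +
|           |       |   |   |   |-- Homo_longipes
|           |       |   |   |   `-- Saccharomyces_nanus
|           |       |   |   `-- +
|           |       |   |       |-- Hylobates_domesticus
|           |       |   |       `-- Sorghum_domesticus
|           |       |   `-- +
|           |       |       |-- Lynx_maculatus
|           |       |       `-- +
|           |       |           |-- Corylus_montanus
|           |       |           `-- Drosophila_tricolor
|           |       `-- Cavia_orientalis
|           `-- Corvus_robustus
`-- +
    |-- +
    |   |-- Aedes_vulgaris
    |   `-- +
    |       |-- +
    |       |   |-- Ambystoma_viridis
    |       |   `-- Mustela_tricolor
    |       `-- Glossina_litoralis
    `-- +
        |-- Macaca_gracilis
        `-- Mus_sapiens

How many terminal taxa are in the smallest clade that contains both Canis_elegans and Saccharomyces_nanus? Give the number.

The MRCA of Canis_elegans and Saccharomyces_nanus is the node subtending (((Oryzias_borealis,(Clostridium_fluviatilis,Candida_brevicauda)),((Salmonella_orientalis,Bacillus_maculatus),(Cedrus_longipes,Canis_elegans))),((Taxidea_sapiens,((((Homo_longipes,Saccharomyces_nanus),(Hylobates_domesticus,Sorghum_domesticus)),(Lynx_maculatus,(Corylus_montanus,Drosophila_tricolor))),Cavia_orientalis)),Corvus_robustus)).
That clade contains 17 terminal taxa: Bacillus_maculatus, Candida_brevicauda, Canis_elegans, Cavia_orientalis, Cedrus_longipes, Clostridium_fluviatilis, Corvus_robustus, Corylus_montanus, Drosophila_tricolor, Homo_longipes, Hylobates_domesticus, Lynx_maculatus, Oryzias_borealis, Saccharomyces_nanus, Salmonella_orientalis, Sorghum_domesticus, Taxidea_sapiens.

17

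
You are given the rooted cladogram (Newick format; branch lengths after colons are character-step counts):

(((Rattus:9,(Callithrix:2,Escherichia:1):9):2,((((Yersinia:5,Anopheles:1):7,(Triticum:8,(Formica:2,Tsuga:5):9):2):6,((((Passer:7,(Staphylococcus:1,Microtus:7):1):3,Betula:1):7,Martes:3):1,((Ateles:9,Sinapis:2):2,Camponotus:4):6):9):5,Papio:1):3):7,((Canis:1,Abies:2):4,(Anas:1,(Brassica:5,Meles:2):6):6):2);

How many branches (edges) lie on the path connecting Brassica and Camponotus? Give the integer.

10

The MRCA of Brassica and Camponotus is the root of the tree.
From Brassica up to that node: 4 branches. From Camponotus up to the same node: 6 branches. Total: 4 + 6 = 10.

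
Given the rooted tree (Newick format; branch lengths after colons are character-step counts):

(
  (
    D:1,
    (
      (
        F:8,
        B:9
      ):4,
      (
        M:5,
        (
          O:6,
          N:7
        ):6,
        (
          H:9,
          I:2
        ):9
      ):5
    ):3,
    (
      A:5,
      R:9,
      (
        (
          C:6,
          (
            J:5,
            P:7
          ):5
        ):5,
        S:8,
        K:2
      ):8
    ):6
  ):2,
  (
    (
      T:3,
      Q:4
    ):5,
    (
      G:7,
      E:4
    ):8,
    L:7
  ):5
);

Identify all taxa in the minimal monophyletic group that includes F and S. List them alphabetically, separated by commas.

Tracing F: it sits inside (F,B).
Tracing S: it sits inside ((C,(J,P)),S,K).
The smallest clade enclosing both is (D,((F,B),(M,(O,N),(H,I))),(A,R,((C,(J,P)),S,K))); the answer is its 15 terminal taxa in alphabetical order.

A, B, C, D, F, H, I, J, K, M, N, O, P, R, S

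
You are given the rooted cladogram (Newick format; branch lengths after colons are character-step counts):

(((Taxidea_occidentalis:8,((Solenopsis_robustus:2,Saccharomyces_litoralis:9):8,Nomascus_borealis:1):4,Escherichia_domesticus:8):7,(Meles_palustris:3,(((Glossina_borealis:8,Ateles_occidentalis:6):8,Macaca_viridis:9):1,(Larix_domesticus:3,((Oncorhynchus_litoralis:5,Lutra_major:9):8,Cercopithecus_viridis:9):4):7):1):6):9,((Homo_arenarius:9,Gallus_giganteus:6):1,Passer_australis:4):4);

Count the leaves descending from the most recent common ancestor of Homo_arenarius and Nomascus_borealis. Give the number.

16

The MRCA of Homo_arenarius and Nomascus_borealis is the root, so the clade is the entire tree.
That clade contains 16 terminal taxa: Ateles_occidentalis, Cercopithecus_viridis, Escherichia_domesticus, Gallus_giganteus, Glossina_borealis, Homo_arenarius, Larix_domesticus, Lutra_major, Macaca_viridis, Meles_palustris, Nomascus_borealis, Oncorhynchus_litoralis, Passer_australis, Saccharomyces_litoralis, Solenopsis_robustus, Taxidea_occidentalis.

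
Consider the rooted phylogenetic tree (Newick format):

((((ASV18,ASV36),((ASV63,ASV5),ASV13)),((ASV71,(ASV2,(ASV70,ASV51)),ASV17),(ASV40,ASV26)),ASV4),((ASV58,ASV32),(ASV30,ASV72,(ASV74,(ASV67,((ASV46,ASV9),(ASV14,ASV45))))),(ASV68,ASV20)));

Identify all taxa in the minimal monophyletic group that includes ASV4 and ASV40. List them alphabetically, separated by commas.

Tracing ASV4: it sits inside (((ASV18,ASV36),((ASV63,ASV5),ASV13)),((ASV71,(ASV2,(ASV70,ASV51)),ASV17),(ASV40,ASV26)),ASV4).
Tracing ASV40: it sits inside (ASV40,ASV26).
The smallest clade enclosing both is (((ASV18,ASV36),((ASV63,ASV5),ASV13)),((ASV71,(ASV2,(ASV70,ASV51)),ASV17),(ASV40,ASV26)),ASV4); the answer is its 13 terminal taxa in alphabetical order.

ASV13, ASV17, ASV18, ASV2, ASV26, ASV36, ASV4, ASV40, ASV5, ASV51, ASV63, ASV70, ASV71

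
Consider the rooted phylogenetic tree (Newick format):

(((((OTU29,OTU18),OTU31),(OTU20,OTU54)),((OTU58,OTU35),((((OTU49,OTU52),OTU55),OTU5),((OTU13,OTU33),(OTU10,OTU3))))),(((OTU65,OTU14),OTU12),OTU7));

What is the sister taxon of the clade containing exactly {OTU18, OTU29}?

OTU31

The clade containing exactly {OTU18, OTU29} attaches to the tree at the node subtending ((OTU29,OTU18),OTU31).
The other lineage descending from that same node — the sister group — is the single tip OTU31.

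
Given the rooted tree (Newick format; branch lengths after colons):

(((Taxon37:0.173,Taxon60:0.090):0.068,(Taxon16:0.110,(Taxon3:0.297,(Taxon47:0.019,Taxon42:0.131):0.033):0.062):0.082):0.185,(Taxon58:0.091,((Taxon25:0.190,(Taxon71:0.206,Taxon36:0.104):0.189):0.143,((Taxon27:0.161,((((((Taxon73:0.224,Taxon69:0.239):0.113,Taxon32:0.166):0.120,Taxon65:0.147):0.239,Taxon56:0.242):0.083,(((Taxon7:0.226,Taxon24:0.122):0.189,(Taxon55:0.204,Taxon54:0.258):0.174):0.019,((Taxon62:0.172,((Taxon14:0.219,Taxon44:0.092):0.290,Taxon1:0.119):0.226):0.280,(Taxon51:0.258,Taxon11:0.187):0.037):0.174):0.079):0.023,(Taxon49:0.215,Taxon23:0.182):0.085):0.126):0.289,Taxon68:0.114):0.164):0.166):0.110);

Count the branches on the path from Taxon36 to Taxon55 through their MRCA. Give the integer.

11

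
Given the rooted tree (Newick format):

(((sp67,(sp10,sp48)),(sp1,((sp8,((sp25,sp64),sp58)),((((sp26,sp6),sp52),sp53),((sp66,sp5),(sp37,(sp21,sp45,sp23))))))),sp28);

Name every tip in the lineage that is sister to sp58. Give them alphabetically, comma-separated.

sp25, sp64

sp58 attaches to the tree at the node subtending ((sp25,sp64),sp58).
The other lineage descending from that same node — the sister group — is (sp25,sp64); its 2 tips in alphabetical order are the answer.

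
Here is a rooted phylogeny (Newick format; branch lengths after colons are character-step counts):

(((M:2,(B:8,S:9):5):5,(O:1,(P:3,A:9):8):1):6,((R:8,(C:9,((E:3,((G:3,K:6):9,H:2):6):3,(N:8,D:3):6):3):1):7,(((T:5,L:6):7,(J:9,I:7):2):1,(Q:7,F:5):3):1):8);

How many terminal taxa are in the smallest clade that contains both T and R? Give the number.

14

The MRCA of T and R is the node subtending ((R,(C,((E,((G,K),H)),(N,D)))),(((T,L),(J,I)),(Q,F))).
That clade contains 14 terminal taxa: C, D, E, F, G, H, I, J, K, L, N, Q, R, T.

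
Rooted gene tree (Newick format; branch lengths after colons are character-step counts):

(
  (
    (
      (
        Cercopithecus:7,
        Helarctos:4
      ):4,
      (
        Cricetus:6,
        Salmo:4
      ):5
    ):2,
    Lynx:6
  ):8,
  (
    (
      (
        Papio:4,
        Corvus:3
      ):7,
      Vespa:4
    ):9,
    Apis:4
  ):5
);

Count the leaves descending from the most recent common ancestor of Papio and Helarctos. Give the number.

The MRCA of Papio and Helarctos is the root, so the clade is the entire tree.
That clade contains 9 terminal taxa: Apis, Cercopithecus, Corvus, Cricetus, Helarctos, Lynx, Papio, Salmo, Vespa.

9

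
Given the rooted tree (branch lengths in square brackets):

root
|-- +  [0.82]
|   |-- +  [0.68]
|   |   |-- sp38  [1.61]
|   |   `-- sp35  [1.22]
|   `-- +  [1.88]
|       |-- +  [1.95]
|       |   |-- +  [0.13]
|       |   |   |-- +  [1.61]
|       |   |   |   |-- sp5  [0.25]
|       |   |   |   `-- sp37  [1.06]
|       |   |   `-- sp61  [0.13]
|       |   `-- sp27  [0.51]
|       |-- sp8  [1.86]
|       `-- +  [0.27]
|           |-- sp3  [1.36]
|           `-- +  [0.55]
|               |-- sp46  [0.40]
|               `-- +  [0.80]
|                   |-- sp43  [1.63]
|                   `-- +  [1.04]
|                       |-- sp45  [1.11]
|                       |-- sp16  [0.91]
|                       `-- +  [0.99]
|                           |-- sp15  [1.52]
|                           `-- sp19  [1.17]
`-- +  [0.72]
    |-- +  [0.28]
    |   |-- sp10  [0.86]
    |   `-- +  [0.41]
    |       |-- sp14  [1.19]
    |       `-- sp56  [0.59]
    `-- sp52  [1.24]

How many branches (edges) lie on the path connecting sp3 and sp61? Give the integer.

5

The MRCA of sp3 and sp61 is the node subtending ((((sp5,sp37),sp61),sp27),sp8,(sp3,(sp46,(sp43,(sp45,sp16,(sp15,sp19)))))).
From sp3 up to that node: 2 branches. From sp61 up to the same node: 3 branches. Total: 2 + 3 = 5.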